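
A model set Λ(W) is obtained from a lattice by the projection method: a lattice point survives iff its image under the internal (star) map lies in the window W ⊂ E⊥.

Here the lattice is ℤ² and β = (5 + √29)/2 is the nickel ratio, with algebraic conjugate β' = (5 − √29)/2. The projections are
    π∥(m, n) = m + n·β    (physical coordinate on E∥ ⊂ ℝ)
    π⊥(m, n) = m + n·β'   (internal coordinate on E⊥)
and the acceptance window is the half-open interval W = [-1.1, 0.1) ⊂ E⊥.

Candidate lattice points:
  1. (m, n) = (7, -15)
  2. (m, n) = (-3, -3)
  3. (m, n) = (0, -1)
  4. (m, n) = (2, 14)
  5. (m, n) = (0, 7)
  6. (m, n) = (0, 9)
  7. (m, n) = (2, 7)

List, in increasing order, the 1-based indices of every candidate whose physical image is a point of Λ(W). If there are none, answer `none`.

β' = (5−√29)/2 ≈ -0.192582.
[1] lift (7,-15): star map gives 9.888736; window check -1.1 ≤ 9.888736 < 0.1 is false → out
[2] lift (-3,-3): star map gives -2.422253; window check -1.1 ≤ -2.422253 < 0.1 is false → out
[3] lift (0,-1): star map gives 0.192582; window check -1.1 ≤ 0.192582 < 0.1 is false → out
[4] lift (2,14): star map gives -0.696154; window check -1.1 ≤ -0.696154 < 0.1 is true → IN Λ
[5] lift (0,7): star map gives -1.348077; window check -1.1 ≤ -1.348077 < 0.1 is false → out
[6] lift (0,9): star map gives -1.733242; window check -1.1 ≤ -1.733242 < 0.1 is false → out
[7] lift (2,7): star map gives 0.651923; window check -1.1 ≤ 0.651923 < 0.1 is false → out

4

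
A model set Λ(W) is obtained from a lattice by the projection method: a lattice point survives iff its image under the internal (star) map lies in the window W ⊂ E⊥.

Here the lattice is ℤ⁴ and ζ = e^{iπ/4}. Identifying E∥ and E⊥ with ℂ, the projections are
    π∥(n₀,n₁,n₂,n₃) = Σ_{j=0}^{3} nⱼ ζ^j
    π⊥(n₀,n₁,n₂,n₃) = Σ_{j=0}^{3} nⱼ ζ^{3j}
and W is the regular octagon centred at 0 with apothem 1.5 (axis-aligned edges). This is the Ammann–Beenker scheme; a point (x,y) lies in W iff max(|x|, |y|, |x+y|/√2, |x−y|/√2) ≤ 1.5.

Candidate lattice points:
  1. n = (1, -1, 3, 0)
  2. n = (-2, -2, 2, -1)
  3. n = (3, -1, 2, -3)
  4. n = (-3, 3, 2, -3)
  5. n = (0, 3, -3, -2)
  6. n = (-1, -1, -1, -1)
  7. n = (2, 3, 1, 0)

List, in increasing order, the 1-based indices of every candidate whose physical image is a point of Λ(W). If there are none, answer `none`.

6, 7

With ζ = e^{iπ/4} the internal vectors are ζ^0,ζ^3,ζ^6,ζ^9.
candidate 1: n = (1, -1, 3, 0) → π⊥ ≈ (+1.707107, -3.707107); max(|x|,|y|,|x±y|/√2) = 3.828427 > 1.5 ⇒ ∉ W
candidate 2: n = (-2, -2, 2, -1) → π⊥ ≈ (-1.292893, -4.121320); max(|x|,|y|,|x±y|/√2) = 4.121320 > 1.5 ⇒ ∉ W
candidate 3: n = (3, -1, 2, -3) → π⊥ ≈ (+1.585786, -4.828427); max(|x|,|y|,|x±y|/√2) = 4.828427 > 1.5 ⇒ ∉ W
candidate 4: n = (-3, 3, 2, -3) → π⊥ ≈ (-7.242641, -2.000000); max(|x|,|y|,|x±y|/√2) = 7.242641 > 1.5 ⇒ ∉ W
candidate 5: n = (0, 3, -3, -2) → π⊥ ≈ (-3.535534, +3.707107); max(|x|,|y|,|x±y|/√2) = 5.121320 > 1.5 ⇒ ∉ W
candidate 6: n = (-1, -1, -1, -1) → π⊥ ≈ (-1.000000, -0.414214); max(|x|,|y|,|x±y|/√2) = 1.000000 ≤ 1.5 ⇒ ∈ W
candidate 7: n = (2, 3, 1, 0) → π⊥ ≈ (-0.121320, +1.121320); max(|x|,|y|,|x±y|/√2) = 1.121320 ≤ 1.5 ⇒ ∈ W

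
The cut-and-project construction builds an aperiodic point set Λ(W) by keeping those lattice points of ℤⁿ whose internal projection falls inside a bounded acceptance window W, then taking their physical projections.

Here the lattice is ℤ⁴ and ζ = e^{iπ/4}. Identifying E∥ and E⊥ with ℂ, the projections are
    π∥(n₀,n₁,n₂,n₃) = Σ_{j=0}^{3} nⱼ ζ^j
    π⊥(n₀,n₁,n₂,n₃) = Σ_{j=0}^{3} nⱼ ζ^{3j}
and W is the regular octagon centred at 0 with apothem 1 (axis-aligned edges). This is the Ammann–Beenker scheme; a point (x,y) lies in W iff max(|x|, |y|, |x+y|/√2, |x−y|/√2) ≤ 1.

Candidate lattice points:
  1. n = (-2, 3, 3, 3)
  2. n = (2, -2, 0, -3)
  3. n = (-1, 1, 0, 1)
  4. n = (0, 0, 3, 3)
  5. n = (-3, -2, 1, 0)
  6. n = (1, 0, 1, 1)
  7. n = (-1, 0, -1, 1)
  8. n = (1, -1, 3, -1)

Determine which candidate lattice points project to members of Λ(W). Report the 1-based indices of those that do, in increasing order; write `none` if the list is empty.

π⊥(n) = n₀ + n₁ζ³ + n₂ζ⁶ + n₃ζ⁹ where ζ = e^{iπ/4}.
candidate 1: n = (-2, 3, 3, 3) → π⊥ ≈ (-2.000000, +1.242641); max(|x|,|y|,|x±y|/√2) = 2.292893 > 1 ⇒ ∉ W
candidate 2: n = (2, -2, 0, -3) → π⊥ ≈ (+1.292893, -3.535534); max(|x|,|y|,|x±y|/√2) = 3.535534 > 1 ⇒ ∉ W
candidate 3: n = (-1, 1, 0, 1) → π⊥ ≈ (-1.000000, +1.414214); max(|x|,|y|,|x±y|/√2) = 1.707107 > 1 ⇒ ∉ W
candidate 4: n = (0, 0, 3, 3) → π⊥ ≈ (+2.121320, -0.878680); max(|x|,|y|,|x±y|/√2) = 2.121320 > 1 ⇒ ∉ W
candidate 5: n = (-3, -2, 1, 0) → π⊥ ≈ (-1.585786, -2.414214); max(|x|,|y|,|x±y|/√2) = 2.828427 > 1 ⇒ ∉ W
candidate 6: n = (1, 0, 1, 1) → π⊥ ≈ (+1.707107, -0.292893); max(|x|,|y|,|x±y|/√2) = 1.707107 > 1 ⇒ ∉ W
candidate 7: n = (-1, 0, -1, 1) → π⊥ ≈ (-0.292893, +1.707107); max(|x|,|y|,|x±y|/√2) = 1.707107 > 1 ⇒ ∉ W
candidate 8: n = (1, -1, 3, -1) → π⊥ ≈ (+1.000000, -4.414214); max(|x|,|y|,|x±y|/√2) = 4.414214 > 1 ⇒ ∉ W

none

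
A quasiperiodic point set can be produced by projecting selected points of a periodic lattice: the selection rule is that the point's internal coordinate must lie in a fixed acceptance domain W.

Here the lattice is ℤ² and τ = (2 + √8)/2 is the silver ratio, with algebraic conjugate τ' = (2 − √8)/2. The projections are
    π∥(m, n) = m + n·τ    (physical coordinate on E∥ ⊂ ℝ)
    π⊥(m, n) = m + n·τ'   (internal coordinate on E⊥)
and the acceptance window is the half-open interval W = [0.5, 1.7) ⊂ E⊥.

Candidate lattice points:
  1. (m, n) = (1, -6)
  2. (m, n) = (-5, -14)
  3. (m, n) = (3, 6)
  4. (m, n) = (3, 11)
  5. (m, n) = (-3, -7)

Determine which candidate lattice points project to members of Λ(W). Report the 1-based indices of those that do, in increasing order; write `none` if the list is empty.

τ' = (2−√8)/2 ≈ -0.414214.
#1 (1,-6): internal coord 1 + (-6)·τ' = +3.485281; +3.485281 ∉ [0.5, 1.7) → out
#2 (-5,-14): internal coord -5 + (-14)·τ' = +0.798990; +0.798990 ∈ [0.5, 1.7) → IN Λ
#3 (3,6): internal coord 3 + (6)·τ' = +0.514719; +0.514719 ∈ [0.5, 1.7) → IN Λ
#4 (3,11): internal coord 3 + (11)·τ' = -1.556349; -1.556349 ∉ [0.5, 1.7) → out
#5 (-3,-7): internal coord -3 + (-7)·τ' = -0.100505; -0.100505 ∉ [0.5, 1.7) → out

2, 3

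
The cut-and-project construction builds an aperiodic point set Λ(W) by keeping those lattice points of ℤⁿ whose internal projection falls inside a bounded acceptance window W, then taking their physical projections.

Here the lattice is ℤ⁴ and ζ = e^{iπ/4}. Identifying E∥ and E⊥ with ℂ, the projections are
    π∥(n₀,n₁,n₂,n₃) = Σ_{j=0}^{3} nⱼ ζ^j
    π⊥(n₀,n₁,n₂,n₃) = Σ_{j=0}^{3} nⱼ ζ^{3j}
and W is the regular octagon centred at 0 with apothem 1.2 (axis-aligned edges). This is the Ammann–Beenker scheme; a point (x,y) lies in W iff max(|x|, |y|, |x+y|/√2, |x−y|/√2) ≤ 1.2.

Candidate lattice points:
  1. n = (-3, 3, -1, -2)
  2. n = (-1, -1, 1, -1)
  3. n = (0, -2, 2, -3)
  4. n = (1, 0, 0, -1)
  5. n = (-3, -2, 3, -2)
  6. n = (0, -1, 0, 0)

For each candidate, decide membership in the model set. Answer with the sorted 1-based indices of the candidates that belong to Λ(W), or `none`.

4, 6

Internal map: ζ^{3j} for j=0..3 gives (1,0), (−√2/2,√2/2), (0,−1), (√2/2,√2/2).
#1 (-3, 3, -1, -2): internal (-6.53553, 1.70711); octagon support 6.53553 vs apothem 1.2 → ∉ W
#2 (-1, -1, 1, -1): internal (-1.00000, -2.41421); octagon support 2.41421 vs apothem 1.2 → ∉ W
#3 (0, -2, 2, -3): internal (-0.70711, -5.53553); octagon support 5.53553 vs apothem 1.2 → ∉ W
#4 (1, 0, 0, -1): internal (0.29289, -0.70711); octagon support 0.70711 vs apothem 1.2 → ∈ W
#5 (-3, -2, 3, -2): internal (-3.00000, -5.82843); octagon support 6.24264 vs apothem 1.2 → ∉ W
#6 (0, -1, 0, 0): internal (0.70711, -0.70711); octagon support 1.00000 vs apothem 1.2 → ∈ W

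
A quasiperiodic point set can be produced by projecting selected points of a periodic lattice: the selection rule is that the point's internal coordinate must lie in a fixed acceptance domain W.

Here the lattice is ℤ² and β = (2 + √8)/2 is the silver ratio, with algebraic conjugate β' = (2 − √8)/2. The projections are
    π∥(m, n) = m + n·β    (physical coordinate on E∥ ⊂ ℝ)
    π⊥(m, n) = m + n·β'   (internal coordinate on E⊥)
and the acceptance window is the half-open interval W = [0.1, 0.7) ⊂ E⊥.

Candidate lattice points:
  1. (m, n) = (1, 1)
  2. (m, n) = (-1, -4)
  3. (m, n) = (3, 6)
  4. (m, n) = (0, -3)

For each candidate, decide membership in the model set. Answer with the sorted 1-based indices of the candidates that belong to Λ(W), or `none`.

β' = (2−√8)/2 ≈ -0.41421.
candidate 1: (m,n)=(1,1) → π∥ = 1+1·β ≈ 3.41421, π⊥ = 1+1·β' ≈ 0.58579 ∈ [0.1, 0.7) ⇒ IN Λ
candidate 2: (m,n)=(-1,-4) → π∥ = -1-4·β ≈ -10.65685, π⊥ = -1-4·β' ≈ 0.65685 ∈ [0.1, 0.7) ⇒ IN Λ
candidate 3: (m,n)=(3,6) → π∥ = 3+6·β ≈ 17.48528, π⊥ = 3+6·β' ≈ 0.51472 ∈ [0.1, 0.7) ⇒ IN Λ
candidate 4: (m,n)=(0,-3) → π∥ = 0-3·β ≈ -7.24264, π⊥ = 0-3·β' ≈ 1.24264 ∉ [0.1, 0.7) ⇒ out

1, 2, 3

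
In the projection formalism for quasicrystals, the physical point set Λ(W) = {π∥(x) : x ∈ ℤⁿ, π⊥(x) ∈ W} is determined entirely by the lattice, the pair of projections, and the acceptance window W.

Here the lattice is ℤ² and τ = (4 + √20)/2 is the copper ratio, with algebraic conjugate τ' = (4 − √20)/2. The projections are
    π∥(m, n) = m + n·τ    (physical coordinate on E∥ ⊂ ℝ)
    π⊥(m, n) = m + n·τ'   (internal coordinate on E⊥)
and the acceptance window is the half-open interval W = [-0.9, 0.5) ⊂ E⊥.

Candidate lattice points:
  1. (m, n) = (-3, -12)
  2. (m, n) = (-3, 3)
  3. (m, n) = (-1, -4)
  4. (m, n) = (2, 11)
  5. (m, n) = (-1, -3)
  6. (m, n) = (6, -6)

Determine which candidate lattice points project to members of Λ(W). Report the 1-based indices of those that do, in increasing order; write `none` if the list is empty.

1, 3, 4, 5

Numerically τ ≈ 4.2361 and τ' = −1/τ ≈ -0.2361.
[1] lift (-3,-12): star map gives -0.1672; window check -0.9 ≤ -0.1672 < 0.5 is true → IN Λ
[2] lift (-3,3): star map gives -3.7082; window check -0.9 ≤ -3.7082 < 0.5 is false → out
[3] lift (-1,-4): star map gives -0.0557; window check -0.9 ≤ -0.0557 < 0.5 is true → IN Λ
[4] lift (2,11): star map gives -0.5967; window check -0.9 ≤ -0.5967 < 0.5 is true → IN Λ
[5] lift (-1,-3): star map gives -0.2918; window check -0.9 ≤ -0.2918 < 0.5 is true → IN Λ
[6] lift (6,-6): star map gives 7.4164; window check -0.9 ≤ 7.4164 < 0.5 is false → out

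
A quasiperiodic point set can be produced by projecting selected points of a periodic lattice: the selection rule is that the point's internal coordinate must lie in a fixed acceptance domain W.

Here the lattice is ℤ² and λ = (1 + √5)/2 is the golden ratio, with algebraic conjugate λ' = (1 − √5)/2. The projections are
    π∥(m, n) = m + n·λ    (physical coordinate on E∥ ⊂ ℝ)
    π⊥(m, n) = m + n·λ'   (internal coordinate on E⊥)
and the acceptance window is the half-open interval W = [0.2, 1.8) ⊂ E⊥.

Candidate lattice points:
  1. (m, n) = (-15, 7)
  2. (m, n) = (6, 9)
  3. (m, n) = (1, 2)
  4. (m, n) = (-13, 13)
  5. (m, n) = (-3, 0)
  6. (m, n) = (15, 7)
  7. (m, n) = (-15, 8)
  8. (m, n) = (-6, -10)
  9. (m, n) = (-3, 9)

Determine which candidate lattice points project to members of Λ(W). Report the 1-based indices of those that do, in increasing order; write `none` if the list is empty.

Compute λ' = (1−√5)/2 = -0.6180, so π⊥(m,n) = m -0.6180·n.
candidate 1: (m,n)=(-15,7) → π∥ = -15+7·λ ≈ -3.6738, π⊥ = -15+7·λ' ≈ -19.3262 ∉ [0.2, 1.8) ⇒ out
candidate 2: (m,n)=(6,9) → π∥ = 6+9·λ ≈ 20.5623, π⊥ = 6+9·λ' ≈ 0.4377 ∈ [0.2, 1.8) ⇒ IN Λ
candidate 3: (m,n)=(1,2) → π∥ = 1+2·λ ≈ 4.2361, π⊥ = 1+2·λ' ≈ -0.2361 ∉ [0.2, 1.8) ⇒ out
candidate 4: (m,n)=(-13,13) → π∥ = -13+13·λ ≈ 8.0344, π⊥ = -13+13·λ' ≈ -21.0344 ∉ [0.2, 1.8) ⇒ out
candidate 5: (m,n)=(-3,0) → π∥ = -3+0·λ ≈ -3.0000, π⊥ = -3+0·λ' ≈ -3.0000 ∉ [0.2, 1.8) ⇒ out
candidate 6: (m,n)=(15,7) → π∥ = 15+7·λ ≈ 26.3262, π⊥ = 15+7·λ' ≈ 10.6738 ∉ [0.2, 1.8) ⇒ out
candidate 7: (m,n)=(-15,8) → π∥ = -15+8·λ ≈ -2.0557, π⊥ = -15+8·λ' ≈ -19.9443 ∉ [0.2, 1.8) ⇒ out
candidate 8: (m,n)=(-6,-10) → π∥ = -6-10·λ ≈ -22.1803, π⊥ = -6-10·λ' ≈ 0.1803 ∉ [0.2, 1.8) ⇒ out
candidate 9: (m,n)=(-3,9) → π∥ = -3+9·λ ≈ 11.5623, π⊥ = -3+9·λ' ≈ -8.5623 ∉ [0.2, 1.8) ⇒ out

2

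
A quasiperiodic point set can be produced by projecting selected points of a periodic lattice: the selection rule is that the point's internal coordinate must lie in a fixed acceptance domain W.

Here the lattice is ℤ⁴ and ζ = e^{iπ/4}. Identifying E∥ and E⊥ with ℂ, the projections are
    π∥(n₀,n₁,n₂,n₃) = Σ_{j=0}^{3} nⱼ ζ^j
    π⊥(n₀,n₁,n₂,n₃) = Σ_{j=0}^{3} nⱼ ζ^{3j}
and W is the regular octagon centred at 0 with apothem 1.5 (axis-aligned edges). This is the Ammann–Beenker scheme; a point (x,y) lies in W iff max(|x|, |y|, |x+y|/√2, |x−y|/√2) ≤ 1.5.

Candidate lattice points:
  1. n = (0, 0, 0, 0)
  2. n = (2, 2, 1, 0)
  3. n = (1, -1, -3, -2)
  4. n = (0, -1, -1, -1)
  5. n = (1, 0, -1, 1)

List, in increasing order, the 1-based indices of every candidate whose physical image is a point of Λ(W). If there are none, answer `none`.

1, 2, 3, 4

π⊥(n) = n₀ + n₁ζ³ + n₂ζ⁶ + n₃ζ⁹ where ζ = e^{iπ/4}.
candidate 1: n = (0, 0, 0, 0) → π⊥ ≈ (+0.00000, +0.00000); max(|x|,|y|,|x±y|/√2) = 0.00000 ≤ 1.5 ⇒ ∈ W
candidate 2: n = (2, 2, 1, 0) → π⊥ ≈ (+0.58579, +0.41421); max(|x|,|y|,|x±y|/√2) = 0.70711 ≤ 1.5 ⇒ ∈ W
candidate 3: n = (1, -1, -3, -2) → π⊥ ≈ (+0.29289, +0.87868); max(|x|,|y|,|x±y|/√2) = 0.87868 ≤ 1.5 ⇒ ∈ W
candidate 4: n = (0, -1, -1, -1) → π⊥ ≈ (+0.00000, -0.41421); max(|x|,|y|,|x±y|/√2) = 0.41421 ≤ 1.5 ⇒ ∈ W
candidate 5: n = (1, 0, -1, 1) → π⊥ ≈ (+1.70711, +1.70711); max(|x|,|y|,|x±y|/√2) = 2.41421 > 1.5 ⇒ ∉ W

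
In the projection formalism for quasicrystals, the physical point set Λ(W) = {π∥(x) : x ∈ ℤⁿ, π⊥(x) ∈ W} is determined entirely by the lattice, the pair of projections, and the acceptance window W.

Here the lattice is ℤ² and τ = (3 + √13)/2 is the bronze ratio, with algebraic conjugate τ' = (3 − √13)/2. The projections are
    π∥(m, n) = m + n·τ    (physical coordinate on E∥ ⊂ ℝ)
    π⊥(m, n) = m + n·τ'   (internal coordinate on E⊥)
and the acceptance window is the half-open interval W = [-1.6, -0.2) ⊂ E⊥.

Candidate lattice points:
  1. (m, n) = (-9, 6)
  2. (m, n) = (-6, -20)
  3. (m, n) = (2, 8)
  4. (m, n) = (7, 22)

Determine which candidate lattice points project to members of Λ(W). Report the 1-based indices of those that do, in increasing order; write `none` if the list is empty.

3

τ' = (3−√13)/2 ≈ -0.302776.
candidate 1: (m,n)=(-9,6) → π∥ = -9+6·τ ≈ 10.816654, π⊥ = -9+6·τ' ≈ -10.816654 ∉ [-1.6, -0.2) ⇒ out
candidate 2: (m,n)=(-6,-20) → π∥ = -6-20·τ ≈ -72.055513, π⊥ = -6-20·τ' ≈ 0.055513 ∉ [-1.6, -0.2) ⇒ out
candidate 3: (m,n)=(2,8) → π∥ = 2+8·τ ≈ 28.422205, π⊥ = 2+8·τ' ≈ -0.422205 ∈ [-1.6, -0.2) ⇒ IN Λ
candidate 4: (m,n)=(7,22) → π∥ = 7+22·τ ≈ 79.661064, π⊥ = 7+22·τ' ≈ 0.338936 ∉ [-1.6, -0.2) ⇒ out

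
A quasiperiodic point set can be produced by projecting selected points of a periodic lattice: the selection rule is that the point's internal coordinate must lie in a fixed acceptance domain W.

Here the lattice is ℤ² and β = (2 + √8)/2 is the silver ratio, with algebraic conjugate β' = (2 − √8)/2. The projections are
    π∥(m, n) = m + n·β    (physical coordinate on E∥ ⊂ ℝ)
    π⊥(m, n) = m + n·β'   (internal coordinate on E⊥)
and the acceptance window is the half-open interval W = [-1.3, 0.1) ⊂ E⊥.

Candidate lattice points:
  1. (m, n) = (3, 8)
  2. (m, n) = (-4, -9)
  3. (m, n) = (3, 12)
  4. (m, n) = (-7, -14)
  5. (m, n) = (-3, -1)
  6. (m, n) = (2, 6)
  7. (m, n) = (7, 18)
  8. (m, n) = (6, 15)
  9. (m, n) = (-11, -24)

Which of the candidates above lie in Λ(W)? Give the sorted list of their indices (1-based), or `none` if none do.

Compute β' = (2−√8)/2 = -0.41421, so π⊥(m,n) = m -0.41421·n.
[1] lift (3,8): star map gives -0.31371; window check -1.3 ≤ -0.31371 < 0.1 is true → IN Λ
[2] lift (-4,-9): star map gives -0.27208; window check -1.3 ≤ -0.27208 < 0.1 is true → IN Λ
[3] lift (3,12): star map gives -1.97056; window check -1.3 ≤ -1.97056 < 0.1 is false → out
[4] lift (-7,-14): star map gives -1.20101; window check -1.3 ≤ -1.20101 < 0.1 is true → IN Λ
[5] lift (-3,-1): star map gives -2.58579; window check -1.3 ≤ -2.58579 < 0.1 is false → out
[6] lift (2,6): star map gives -0.48528; window check -1.3 ≤ -0.48528 < 0.1 is true → IN Λ
[7] lift (7,18): star map gives -0.45584; window check -1.3 ≤ -0.45584 < 0.1 is true → IN Λ
[8] lift (6,15): star map gives -0.21320; window check -1.3 ≤ -0.21320 < 0.1 is true → IN Λ
[9] lift (-11,-24): star map gives -1.05887; window check -1.3 ≤ -1.05887 < 0.1 is true → IN Λ

1, 2, 4, 6, 7, 8, 9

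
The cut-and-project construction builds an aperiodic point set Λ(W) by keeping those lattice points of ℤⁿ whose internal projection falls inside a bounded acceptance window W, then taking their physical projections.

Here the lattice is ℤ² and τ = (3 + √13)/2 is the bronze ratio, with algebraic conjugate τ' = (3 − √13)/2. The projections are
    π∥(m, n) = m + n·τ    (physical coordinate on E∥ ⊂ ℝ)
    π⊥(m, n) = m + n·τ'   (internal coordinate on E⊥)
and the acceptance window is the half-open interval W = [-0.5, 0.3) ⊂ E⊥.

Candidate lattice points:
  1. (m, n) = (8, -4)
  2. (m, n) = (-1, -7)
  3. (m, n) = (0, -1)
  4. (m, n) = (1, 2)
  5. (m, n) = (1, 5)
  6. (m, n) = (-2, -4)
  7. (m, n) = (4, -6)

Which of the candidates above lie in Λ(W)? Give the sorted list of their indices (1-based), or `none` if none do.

τ' = (3−√13)/2 ≈ -0.30278.
candidate 1: (m,n)=(8,-4) → π∥ = 8-4·τ ≈ -5.21110, π⊥ = 8-4·τ' ≈ 9.21110 ∉ [-0.5, 0.3) ⇒ out
candidate 2: (m,n)=(-1,-7) → π∥ = -1-7·τ ≈ -24.11943, π⊥ = -1-7·τ' ≈ 1.11943 ∉ [-0.5, 0.3) ⇒ out
candidate 3: (m,n)=(0,-1) → π∥ = 0-1·τ ≈ -3.30278, π⊥ = 0-1·τ' ≈ 0.30278 ∉ [-0.5, 0.3) ⇒ out
candidate 4: (m,n)=(1,2) → π∥ = 1+2·τ ≈ 7.60555, π⊥ = 1+2·τ' ≈ 0.39445 ∉ [-0.5, 0.3) ⇒ out
candidate 5: (m,n)=(1,5) → π∥ = 1+5·τ ≈ 17.51388, π⊥ = 1+5·τ' ≈ -0.51388 ∉ [-0.5, 0.3) ⇒ out
candidate 6: (m,n)=(-2,-4) → π∥ = -2-4·τ ≈ -15.21110, π⊥ = -2-4·τ' ≈ -0.78890 ∉ [-0.5, 0.3) ⇒ out
candidate 7: (m,n)=(4,-6) → π∥ = 4-6·τ ≈ -15.81665, π⊥ = 4-6·τ' ≈ 5.81665 ∉ [-0.5, 0.3) ⇒ out

none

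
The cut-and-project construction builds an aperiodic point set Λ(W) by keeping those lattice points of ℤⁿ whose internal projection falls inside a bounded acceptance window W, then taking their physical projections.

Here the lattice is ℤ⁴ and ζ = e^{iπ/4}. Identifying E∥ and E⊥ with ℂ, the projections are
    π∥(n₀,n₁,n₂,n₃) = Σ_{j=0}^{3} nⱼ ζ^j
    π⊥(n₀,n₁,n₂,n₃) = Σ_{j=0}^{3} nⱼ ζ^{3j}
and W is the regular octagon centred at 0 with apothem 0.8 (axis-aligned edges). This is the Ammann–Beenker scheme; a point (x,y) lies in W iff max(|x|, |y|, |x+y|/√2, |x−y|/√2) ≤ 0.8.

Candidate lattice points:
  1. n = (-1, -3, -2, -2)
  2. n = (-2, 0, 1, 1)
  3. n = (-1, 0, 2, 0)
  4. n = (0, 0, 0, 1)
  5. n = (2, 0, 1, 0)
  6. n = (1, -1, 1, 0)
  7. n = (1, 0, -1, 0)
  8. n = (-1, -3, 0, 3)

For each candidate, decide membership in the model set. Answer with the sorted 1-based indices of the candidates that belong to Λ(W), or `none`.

With ζ = e^{iπ/4} the internal vectors are ζ^0,ζ^3,ζ^6,ζ^9.
#1 (-1, -3, -2, -2): internal (-0.29289, -1.53553); octagon support 1.53553 vs apothem 0.8 → ∉ W
#2 (-2, 0, 1, 1): internal (-1.29289, -0.29289); octagon support 1.29289 vs apothem 0.8 → ∉ W
#3 (-1, 0, 2, 0): internal (-1.00000, -2.00000); octagon support 2.12132 vs apothem 0.8 → ∉ W
#4 (0, 0, 0, 1): internal (0.70711, 0.70711); octagon support 1.00000 vs apothem 0.8 → ∉ W
#5 (2, 0, 1, 0): internal (2.00000, -1.00000); octagon support 2.12132 vs apothem 0.8 → ∉ W
#6 (1, -1, 1, 0): internal (1.70711, -1.70711); octagon support 2.41421 vs apothem 0.8 → ∉ W
#7 (1, 0, -1, 0): internal (1.00000, 1.00000); octagon support 1.41421 vs apothem 0.8 → ∉ W
#8 (-1, -3, 0, 3): internal (3.24264, 0.00000); octagon support 3.24264 vs apothem 0.8 → ∉ W

none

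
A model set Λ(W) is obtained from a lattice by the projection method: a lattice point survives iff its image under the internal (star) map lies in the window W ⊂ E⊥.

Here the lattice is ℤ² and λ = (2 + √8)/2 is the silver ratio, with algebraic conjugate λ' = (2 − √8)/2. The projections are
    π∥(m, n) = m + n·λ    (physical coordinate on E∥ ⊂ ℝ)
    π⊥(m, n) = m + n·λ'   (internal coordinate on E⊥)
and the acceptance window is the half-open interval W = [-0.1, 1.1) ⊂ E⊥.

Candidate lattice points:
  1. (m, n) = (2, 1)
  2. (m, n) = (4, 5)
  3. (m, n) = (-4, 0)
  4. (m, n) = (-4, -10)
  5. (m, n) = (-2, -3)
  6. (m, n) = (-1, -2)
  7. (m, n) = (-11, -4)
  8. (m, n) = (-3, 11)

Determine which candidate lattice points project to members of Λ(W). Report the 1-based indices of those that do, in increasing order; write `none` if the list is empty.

λ' = (2−√8)/2 ≈ -0.4142.
candidate 1: (m,n)=(2,1) → π∥ = 2+1·λ ≈ 4.4142, π⊥ = 2+1·λ' ≈ 1.5858 ∉ [-0.1, 1.1) ⇒ out
candidate 2: (m,n)=(4,5) → π∥ = 4+5·λ ≈ 16.0711, π⊥ = 4+5·λ' ≈ 1.9289 ∉ [-0.1, 1.1) ⇒ out
candidate 3: (m,n)=(-4,0) → π∥ = -4+0·λ ≈ -4.0000, π⊥ = -4+0·λ' ≈ -4.0000 ∉ [-0.1, 1.1) ⇒ out
candidate 4: (m,n)=(-4,-10) → π∥ = -4-10·λ ≈ -28.1421, π⊥ = -4-10·λ' ≈ 0.1421 ∈ [-0.1, 1.1) ⇒ IN Λ
candidate 5: (m,n)=(-2,-3) → π∥ = -2-3·λ ≈ -9.2426, π⊥ = -2-3·λ' ≈ -0.7574 ∉ [-0.1, 1.1) ⇒ out
candidate 6: (m,n)=(-1,-2) → π∥ = -1-2·λ ≈ -5.8284, π⊥ = -1-2·λ' ≈ -0.1716 ∉ [-0.1, 1.1) ⇒ out
candidate 7: (m,n)=(-11,-4) → π∥ = -11-4·λ ≈ -20.6569, π⊥ = -11-4·λ' ≈ -9.3431 ∉ [-0.1, 1.1) ⇒ out
candidate 8: (m,n)=(-3,11) → π∥ = -3+11·λ ≈ 23.5563, π⊥ = -3+11·λ' ≈ -7.5563 ∉ [-0.1, 1.1) ⇒ out

4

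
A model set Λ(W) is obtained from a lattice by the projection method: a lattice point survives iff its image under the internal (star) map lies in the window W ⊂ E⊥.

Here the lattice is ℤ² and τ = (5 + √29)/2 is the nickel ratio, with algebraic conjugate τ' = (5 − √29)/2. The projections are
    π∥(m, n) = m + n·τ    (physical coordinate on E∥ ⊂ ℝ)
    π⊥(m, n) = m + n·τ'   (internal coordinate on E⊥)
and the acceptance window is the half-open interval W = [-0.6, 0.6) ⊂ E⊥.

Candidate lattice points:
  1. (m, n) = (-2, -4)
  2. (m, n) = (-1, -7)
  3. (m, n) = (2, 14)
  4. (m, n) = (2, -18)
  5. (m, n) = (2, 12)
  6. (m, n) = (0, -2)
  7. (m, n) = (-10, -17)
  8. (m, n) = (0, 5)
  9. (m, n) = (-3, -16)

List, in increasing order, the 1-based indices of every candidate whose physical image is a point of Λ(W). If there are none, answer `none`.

2, 5, 6, 9

Numerically τ ≈ 5.192582 and τ' = −1/τ ≈ -0.192582.
candidate 1: (m,n)=(-2,-4) → π∥ = -2-4·τ ≈ -22.770330, π⊥ = -2-4·τ' ≈ -1.229670 ∉ [-0.6, 0.6) ⇒ out
candidate 2: (m,n)=(-1,-7) → π∥ = -1-7·τ ≈ -37.348077, π⊥ = -1-7·τ' ≈ 0.348077 ∈ [-0.6, 0.6) ⇒ IN Λ
candidate 3: (m,n)=(2,14) → π∥ = 2+14·τ ≈ 74.696154, π⊥ = 2+14·τ' ≈ -0.696154 ∉ [-0.6, 0.6) ⇒ out
candidate 4: (m,n)=(2,-18) → π∥ = 2-18·τ ≈ -91.466483, π⊥ = 2-18·τ' ≈ 5.466483 ∉ [-0.6, 0.6) ⇒ out
candidate 5: (m,n)=(2,12) → π∥ = 2+12·τ ≈ 64.310989, π⊥ = 2+12·τ' ≈ -0.310989 ∈ [-0.6, 0.6) ⇒ IN Λ
candidate 6: (m,n)=(0,-2) → π∥ = 0-2·τ ≈ -10.385165, π⊥ = 0-2·τ' ≈ 0.385165 ∈ [-0.6, 0.6) ⇒ IN Λ
candidate 7: (m,n)=(-10,-17) → π∥ = -10-17·τ ≈ -98.273901, π⊥ = -10-17·τ' ≈ -6.726099 ∉ [-0.6, 0.6) ⇒ out
candidate 8: (m,n)=(0,5) → π∥ = 0+5·τ ≈ 25.962912, π⊥ = 0+5·τ' ≈ -0.962912 ∉ [-0.6, 0.6) ⇒ out
candidate 9: (m,n)=(-3,-16) → π∥ = -3-16·τ ≈ -86.081318, π⊥ = -3-16·τ' ≈ 0.081318 ∈ [-0.6, 0.6) ⇒ IN Λ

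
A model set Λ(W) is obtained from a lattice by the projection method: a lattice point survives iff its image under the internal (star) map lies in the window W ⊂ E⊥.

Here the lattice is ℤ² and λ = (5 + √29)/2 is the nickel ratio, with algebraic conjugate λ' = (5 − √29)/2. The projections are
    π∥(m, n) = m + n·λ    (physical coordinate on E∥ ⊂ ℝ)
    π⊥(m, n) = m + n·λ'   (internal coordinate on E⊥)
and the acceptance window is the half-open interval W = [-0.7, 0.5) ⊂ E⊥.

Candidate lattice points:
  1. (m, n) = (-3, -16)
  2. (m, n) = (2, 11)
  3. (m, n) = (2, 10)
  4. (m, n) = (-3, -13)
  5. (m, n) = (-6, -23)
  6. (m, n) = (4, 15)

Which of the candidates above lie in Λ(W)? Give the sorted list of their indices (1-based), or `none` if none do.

1, 2, 3, 4

Numerically λ ≈ 5.19258 and λ' = −1/λ ≈ -0.19258.
#1 (-3,-16): internal coord -3 + (-16)·λ' = +0.08132; +0.08132 ∈ [-0.7, 0.5) → IN Λ
#2 (2,11): internal coord 2 + (11)·λ' = -0.11841; -0.11841 ∈ [-0.7, 0.5) → IN Λ
#3 (2,10): internal coord 2 + (10)·λ' = +0.07418; +0.07418 ∈ [-0.7, 0.5) → IN Λ
#4 (-3,-13): internal coord -3 + (-13)·λ' = -0.49643; -0.49643 ∈ [-0.7, 0.5) → IN Λ
#5 (-6,-23): internal coord -6 + (-23)·λ' = -1.57060; -1.57060 ∉ [-0.7, 0.5) → out
#6 (4,15): internal coord 4 + (15)·λ' = +1.11126; +1.11126 ∉ [-0.7, 0.5) → out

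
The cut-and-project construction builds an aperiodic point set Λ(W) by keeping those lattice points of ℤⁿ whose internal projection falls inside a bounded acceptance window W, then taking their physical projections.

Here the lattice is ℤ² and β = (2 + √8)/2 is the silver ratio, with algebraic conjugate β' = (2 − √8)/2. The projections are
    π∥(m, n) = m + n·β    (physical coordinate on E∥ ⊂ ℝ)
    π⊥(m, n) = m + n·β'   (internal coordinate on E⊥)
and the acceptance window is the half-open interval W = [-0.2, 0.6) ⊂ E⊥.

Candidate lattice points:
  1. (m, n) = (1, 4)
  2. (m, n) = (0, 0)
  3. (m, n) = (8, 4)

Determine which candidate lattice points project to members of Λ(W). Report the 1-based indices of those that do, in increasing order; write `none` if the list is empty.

2

β' = (2−√8)/2 ≈ -0.4142.
candidate 1: (m,n)=(1,4) → π∥ = 1+4·β ≈ 10.6569, π⊥ = 1+4·β' ≈ -0.6569 ∉ [-0.2, 0.6) ⇒ out
candidate 2: (m,n)=(0,0) → π∥ = 0+0·β ≈ 0.0000, π⊥ = 0+0·β' ≈ 0.0000 ∈ [-0.2, 0.6) ⇒ IN Λ
candidate 3: (m,n)=(8,4) → π∥ = 8+4·β ≈ 17.6569, π⊥ = 8+4·β' ≈ 6.3431 ∉ [-0.2, 0.6) ⇒ out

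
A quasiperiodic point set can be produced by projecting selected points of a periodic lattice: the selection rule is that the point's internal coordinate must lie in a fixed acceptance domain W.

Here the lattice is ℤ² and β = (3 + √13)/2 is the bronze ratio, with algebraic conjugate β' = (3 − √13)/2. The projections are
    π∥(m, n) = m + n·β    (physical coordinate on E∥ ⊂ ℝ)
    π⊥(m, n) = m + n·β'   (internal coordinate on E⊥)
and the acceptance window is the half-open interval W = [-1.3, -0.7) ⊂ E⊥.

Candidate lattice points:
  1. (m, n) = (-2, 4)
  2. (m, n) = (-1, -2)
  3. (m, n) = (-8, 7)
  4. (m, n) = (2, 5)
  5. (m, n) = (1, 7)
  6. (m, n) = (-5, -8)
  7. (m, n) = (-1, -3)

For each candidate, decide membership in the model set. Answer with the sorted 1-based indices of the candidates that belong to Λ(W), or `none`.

β' = (3−√13)/2 ≈ -0.302776.
#1 (-2,4): internal coord -2 + (4)·β' = -3.211103; -3.211103 ∉ [-1.3, -0.7) → out
#2 (-1,-2): internal coord -1 + (-2)·β' = -0.394449; -0.394449 ∉ [-1.3, -0.7) → out
#3 (-8,7): internal coord -8 + (7)·β' = -10.119429; -10.119429 ∉ [-1.3, -0.7) → out
#4 (2,5): internal coord 2 + (5)·β' = +0.486122; +0.486122 ∉ [-1.3, -0.7) → out
#5 (1,7): internal coord 1 + (7)·β' = -1.119429; -1.119429 ∈ [-1.3, -0.7) → IN Λ
#6 (-5,-8): internal coord -5 + (-8)·β' = -2.577795; -2.577795 ∉ [-1.3, -0.7) → out
#7 (-1,-3): internal coord -1 + (-3)·β' = -0.091673; -0.091673 ∉ [-1.3, -0.7) → out

5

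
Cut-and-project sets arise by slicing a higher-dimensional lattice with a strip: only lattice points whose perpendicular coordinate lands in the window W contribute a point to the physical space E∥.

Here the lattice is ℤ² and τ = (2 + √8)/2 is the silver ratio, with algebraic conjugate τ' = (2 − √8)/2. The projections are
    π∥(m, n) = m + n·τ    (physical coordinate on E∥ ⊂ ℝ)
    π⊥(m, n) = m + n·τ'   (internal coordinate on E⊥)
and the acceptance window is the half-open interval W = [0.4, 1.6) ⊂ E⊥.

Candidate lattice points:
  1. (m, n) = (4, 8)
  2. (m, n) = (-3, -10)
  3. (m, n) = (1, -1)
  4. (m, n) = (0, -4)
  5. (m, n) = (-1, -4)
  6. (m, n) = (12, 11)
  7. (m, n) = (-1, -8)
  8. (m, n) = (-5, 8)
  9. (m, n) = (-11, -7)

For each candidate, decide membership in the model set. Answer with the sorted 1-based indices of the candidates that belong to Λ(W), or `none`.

τ' = (2−√8)/2 ≈ -0.4142.
#1 (4,8): internal coord 4 + (8)·τ' = +0.6863; +0.6863 ∈ [0.4, 1.6) → IN Λ
#2 (-3,-10): internal coord -3 + (-10)·τ' = +1.1421; +1.1421 ∈ [0.4, 1.6) → IN Λ
#3 (1,-1): internal coord 1 + (-1)·τ' = +1.4142; +1.4142 ∈ [0.4, 1.6) → IN Λ
#4 (0,-4): internal coord 0 + (-4)·τ' = +1.6569; +1.6569 ∉ [0.4, 1.6) → out
#5 (-1,-4): internal coord -1 + (-4)·τ' = +0.6569; +0.6569 ∈ [0.4, 1.6) → IN Λ
#6 (12,11): internal coord 12 + (11)·τ' = +7.4437; +7.4437 ∉ [0.4, 1.6) → out
#7 (-1,-8): internal coord -1 + (-8)·τ' = +2.3137; +2.3137 ∉ [0.4, 1.6) → out
#8 (-5,8): internal coord -5 + (8)·τ' = -8.3137; -8.3137 ∉ [0.4, 1.6) → out
#9 (-11,-7): internal coord -11 + (-7)·τ' = -8.1005; -8.1005 ∉ [0.4, 1.6) → out

1, 2, 3, 5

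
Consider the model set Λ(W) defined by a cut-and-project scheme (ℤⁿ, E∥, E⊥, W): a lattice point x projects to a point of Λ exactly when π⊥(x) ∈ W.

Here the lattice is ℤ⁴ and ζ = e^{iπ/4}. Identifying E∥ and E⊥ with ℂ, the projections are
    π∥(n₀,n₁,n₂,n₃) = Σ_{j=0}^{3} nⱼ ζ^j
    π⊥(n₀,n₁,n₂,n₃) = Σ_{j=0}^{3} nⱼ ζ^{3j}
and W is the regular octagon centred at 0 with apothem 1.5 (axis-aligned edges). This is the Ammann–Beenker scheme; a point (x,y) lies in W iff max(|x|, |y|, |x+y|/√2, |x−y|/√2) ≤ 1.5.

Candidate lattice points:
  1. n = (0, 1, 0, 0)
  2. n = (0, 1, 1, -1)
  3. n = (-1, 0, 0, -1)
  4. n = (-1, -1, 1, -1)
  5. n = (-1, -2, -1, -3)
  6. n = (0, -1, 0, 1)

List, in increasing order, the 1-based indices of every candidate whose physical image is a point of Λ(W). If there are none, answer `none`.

With ζ = e^{iπ/4} the internal vectors are ζ^0,ζ^3,ζ^6,ζ^9.
#1 (0, 1, 0, 0): internal (-0.70711, 0.70711); octagon support 1.00000 vs apothem 1.5 → ∈ W
#2 (0, 1, 1, -1): internal (-1.41421, -1.00000); octagon support 1.70711 vs apothem 1.5 → ∉ W
#3 (-1, 0, 0, -1): internal (-1.70711, -0.70711); octagon support 1.70711 vs apothem 1.5 → ∉ W
#4 (-1, -1, 1, -1): internal (-1.00000, -2.41421); octagon support 2.41421 vs apothem 1.5 → ∉ W
#5 (-1, -2, -1, -3): internal (-1.70711, -2.53553); octagon support 3.00000 vs apothem 1.5 → ∉ W
#6 (0, -1, 0, 1): internal (1.41421, 0.00000); octagon support 1.41421 vs apothem 1.5 → ∈ W

1, 6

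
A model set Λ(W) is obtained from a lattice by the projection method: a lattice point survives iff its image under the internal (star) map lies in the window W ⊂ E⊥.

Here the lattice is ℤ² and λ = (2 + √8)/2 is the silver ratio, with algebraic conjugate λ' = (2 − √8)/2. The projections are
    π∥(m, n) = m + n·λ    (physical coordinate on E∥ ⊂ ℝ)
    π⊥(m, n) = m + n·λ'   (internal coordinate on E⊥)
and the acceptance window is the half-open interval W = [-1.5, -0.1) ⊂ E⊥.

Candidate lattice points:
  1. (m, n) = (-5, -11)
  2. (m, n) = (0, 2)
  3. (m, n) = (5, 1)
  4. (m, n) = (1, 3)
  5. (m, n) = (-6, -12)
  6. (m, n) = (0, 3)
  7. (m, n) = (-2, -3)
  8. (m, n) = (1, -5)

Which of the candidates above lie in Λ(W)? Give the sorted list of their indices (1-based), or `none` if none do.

1, 2, 4, 5, 6, 7

Compute λ' = (2−√8)/2 = -0.41421, so π⊥(m,n) = m -0.41421·n.
[1] lift (-5,-11): star map gives -0.44365; window check -1.5 ≤ -0.44365 < -0.1 is true → IN Λ
[2] lift (0,2): star map gives -0.82843; window check -1.5 ≤ -0.82843 < -0.1 is true → IN Λ
[3] lift (5,1): star map gives 4.58579; window check -1.5 ≤ 4.58579 < -0.1 is false → out
[4] lift (1,3): star map gives -0.24264; window check -1.5 ≤ -0.24264 < -0.1 is true → IN Λ
[5] lift (-6,-12): star map gives -1.02944; window check -1.5 ≤ -1.02944 < -0.1 is true → IN Λ
[6] lift (0,3): star map gives -1.24264; window check -1.5 ≤ -1.24264 < -0.1 is true → IN Λ
[7] lift (-2,-3): star map gives -0.75736; window check -1.5 ≤ -0.75736 < -0.1 is true → IN Λ
[8] lift (1,-5): star map gives 3.07107; window check -1.5 ≤ 3.07107 < -0.1 is false → out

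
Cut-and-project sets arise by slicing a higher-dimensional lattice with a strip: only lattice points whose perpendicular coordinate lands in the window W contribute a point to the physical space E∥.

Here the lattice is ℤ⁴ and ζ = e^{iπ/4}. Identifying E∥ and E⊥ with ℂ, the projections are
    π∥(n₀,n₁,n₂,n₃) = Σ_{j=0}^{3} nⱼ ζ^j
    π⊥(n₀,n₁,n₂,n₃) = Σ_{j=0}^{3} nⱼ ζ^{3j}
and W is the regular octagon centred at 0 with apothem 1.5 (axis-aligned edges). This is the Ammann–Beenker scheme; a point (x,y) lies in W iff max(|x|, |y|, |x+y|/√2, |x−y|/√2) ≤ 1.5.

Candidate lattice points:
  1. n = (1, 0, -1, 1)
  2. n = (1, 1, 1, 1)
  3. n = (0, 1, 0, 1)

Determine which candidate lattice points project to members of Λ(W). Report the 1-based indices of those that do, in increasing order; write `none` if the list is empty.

2, 3

With ζ = e^{iπ/4} the internal vectors are ζ^0,ζ^3,ζ^6,ζ^9.
candidate 1: n = (1, 0, -1, 1) → π⊥ ≈ (+1.7071, +1.7071); max(|x|,|y|,|x±y|/√2) = 2.4142 > 1.5 ⇒ ∉ W
candidate 2: n = (1, 1, 1, 1) → π⊥ ≈ (+1.0000, +0.4142); max(|x|,|y|,|x±y|/√2) = 1.0000 ≤ 1.5 ⇒ ∈ W
candidate 3: n = (0, 1, 0, 1) → π⊥ ≈ (+0.0000, +1.4142); max(|x|,|y|,|x±y|/√2) = 1.4142 ≤ 1.5 ⇒ ∈ W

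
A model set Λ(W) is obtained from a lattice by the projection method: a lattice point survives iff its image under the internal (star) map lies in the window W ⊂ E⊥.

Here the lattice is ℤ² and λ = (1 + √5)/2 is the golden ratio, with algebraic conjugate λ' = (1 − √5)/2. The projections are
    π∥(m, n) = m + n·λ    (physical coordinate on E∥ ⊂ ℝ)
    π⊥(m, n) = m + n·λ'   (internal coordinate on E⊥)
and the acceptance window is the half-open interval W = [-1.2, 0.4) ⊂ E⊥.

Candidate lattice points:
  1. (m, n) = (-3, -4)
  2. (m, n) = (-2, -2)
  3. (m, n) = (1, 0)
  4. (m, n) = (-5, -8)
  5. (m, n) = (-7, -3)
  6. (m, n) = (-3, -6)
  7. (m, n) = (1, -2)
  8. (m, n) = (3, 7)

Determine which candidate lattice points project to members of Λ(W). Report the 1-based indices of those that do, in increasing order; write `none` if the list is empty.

λ' = (1−√5)/2 ≈ -0.618034.
[1] lift (-3,-4): star map gives -0.527864; window check -1.2 ≤ -0.527864 < 0.4 is true → IN Λ
[2] lift (-2,-2): star map gives -0.763932; window check -1.2 ≤ -0.763932 < 0.4 is true → IN Λ
[3] lift (1,0): star map gives 1.000000; window check -1.2 ≤ 1.000000 < 0.4 is false → out
[4] lift (-5,-8): star map gives -0.055728; window check -1.2 ≤ -0.055728 < 0.4 is true → IN Λ
[5] lift (-7,-3): star map gives -5.145898; window check -1.2 ≤ -5.145898 < 0.4 is false → out
[6] lift (-3,-6): star map gives 0.708204; window check -1.2 ≤ 0.708204 < 0.4 is false → out
[7] lift (1,-2): star map gives 2.236068; window check -1.2 ≤ 2.236068 < 0.4 is false → out
[8] lift (3,7): star map gives -1.326238; window check -1.2 ≤ -1.326238 < 0.4 is false → out

1, 2, 4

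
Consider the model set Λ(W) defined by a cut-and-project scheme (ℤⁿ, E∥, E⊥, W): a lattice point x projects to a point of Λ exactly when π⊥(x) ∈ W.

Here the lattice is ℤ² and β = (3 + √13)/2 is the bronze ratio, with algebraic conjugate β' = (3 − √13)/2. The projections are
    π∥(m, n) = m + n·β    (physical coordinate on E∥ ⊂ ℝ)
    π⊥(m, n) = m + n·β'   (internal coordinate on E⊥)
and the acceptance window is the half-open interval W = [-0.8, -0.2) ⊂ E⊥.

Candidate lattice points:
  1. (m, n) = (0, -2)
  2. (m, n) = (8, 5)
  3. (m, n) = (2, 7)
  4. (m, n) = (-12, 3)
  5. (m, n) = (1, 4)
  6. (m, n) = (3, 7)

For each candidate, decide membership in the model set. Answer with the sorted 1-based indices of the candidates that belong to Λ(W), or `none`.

Compute β' = (3−√13)/2 = -0.302776, so π⊥(m,n) = m -0.302776·n.
candidate 1: (m,n)=(0,-2) → π∥ = 0-2·β ≈ -6.605551, π⊥ = 0-2·β' ≈ 0.605551 ∉ [-0.8, -0.2) ⇒ out
candidate 2: (m,n)=(8,5) → π∥ = 8+5·β ≈ 24.513878, π⊥ = 8+5·β' ≈ 6.486122 ∉ [-0.8, -0.2) ⇒ out
candidate 3: (m,n)=(2,7) → π∥ = 2+7·β ≈ 25.119429, π⊥ = 2+7·β' ≈ -0.119429 ∉ [-0.8, -0.2) ⇒ out
candidate 4: (m,n)=(-12,3) → π∥ = -12+3·β ≈ -2.091673, π⊥ = -12+3·β' ≈ -12.908327 ∉ [-0.8, -0.2) ⇒ out
candidate 5: (m,n)=(1,4) → π∥ = 1+4·β ≈ 14.211103, π⊥ = 1+4·β' ≈ -0.211103 ∈ [-0.8, -0.2) ⇒ IN Λ
candidate 6: (m,n)=(3,7) → π∥ = 3+7·β ≈ 26.119429, π⊥ = 3+7·β' ≈ 0.880571 ∉ [-0.8, -0.2) ⇒ out

5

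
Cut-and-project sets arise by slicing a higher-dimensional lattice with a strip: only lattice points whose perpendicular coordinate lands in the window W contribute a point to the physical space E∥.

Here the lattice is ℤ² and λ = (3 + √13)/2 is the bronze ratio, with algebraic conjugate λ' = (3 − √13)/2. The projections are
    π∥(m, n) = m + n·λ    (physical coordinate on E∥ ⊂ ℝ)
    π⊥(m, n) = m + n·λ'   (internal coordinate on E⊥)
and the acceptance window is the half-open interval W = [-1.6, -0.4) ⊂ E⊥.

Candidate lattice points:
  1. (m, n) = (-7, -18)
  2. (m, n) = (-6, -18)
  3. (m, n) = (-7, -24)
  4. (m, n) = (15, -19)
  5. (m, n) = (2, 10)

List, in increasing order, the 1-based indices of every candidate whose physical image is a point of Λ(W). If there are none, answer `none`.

1, 2, 5

Compute λ' = (3−√13)/2 = -0.30278, so π⊥(m,n) = m -0.30278·n.
[1] lift (-7,-18): star map gives -1.55004; window check -1.6 ≤ -1.55004 < -0.4 is true → IN Λ
[2] lift (-6,-18): star map gives -0.55004; window check -1.6 ≤ -0.55004 < -0.4 is true → IN Λ
[3] lift (-7,-24): star map gives 0.26662; window check -1.6 ≤ 0.26662 < -0.4 is false → out
[4] lift (15,-19): star map gives 20.75274; window check -1.6 ≤ 20.75274 < -0.4 is false → out
[5] lift (2,10): star map gives -1.02776; window check -1.6 ≤ -1.02776 < -0.4 is true → IN Λ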